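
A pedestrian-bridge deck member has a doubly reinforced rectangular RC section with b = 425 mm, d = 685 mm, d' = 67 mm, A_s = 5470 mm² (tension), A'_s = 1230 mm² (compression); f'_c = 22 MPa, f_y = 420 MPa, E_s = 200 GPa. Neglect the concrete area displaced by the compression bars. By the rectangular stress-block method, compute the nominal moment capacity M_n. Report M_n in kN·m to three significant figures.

Assume both tension and compression steel yield.
Net tension couple steel: A_s − A'_s = 4240 mm².
a = (A_s − A'_s) f_y / (0.85 f'_c b) = 1780800/(0.85 × 22 × 425) = 224.07 mm.
c = a/β₁ = 224.07/0.85 = 263.61 mm; ε'_s = 0.003(c − d')/c = 0.0022 ≥ f_y/E_s = 0.0021, so compression steel does yield.
M_n = (A_s − A'_s) f_y (d − a/2) + A'_s f_y (d − d') = [1780800 × (685 − 112.035) + 516600 × (685 − 67)] × 10⁻⁶ = 1020.34 + 319.26 = 1339.60 kN·m.

M_n ≈ 1340 kN·m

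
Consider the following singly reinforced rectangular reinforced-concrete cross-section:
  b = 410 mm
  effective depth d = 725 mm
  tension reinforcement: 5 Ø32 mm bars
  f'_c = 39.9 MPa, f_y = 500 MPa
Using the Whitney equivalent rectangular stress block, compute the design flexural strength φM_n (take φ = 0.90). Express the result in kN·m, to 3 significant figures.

A_s = 5 × 804 = 4020 mm².
T = A_s f_y = 4020 × 500 = 2010000 N = 2010 kN.
From C = T: a = T/(0.85 f'_c b) = 2010000/(0.85 × 39.9 × 410) = 144.55 mm.
M_n = T(d − a/2) = 2010 kN × (725 − 72.275) mm = 1311.98 kN·m.
φM_n = 0.90 × 1311.98 = 1180.78 kN·m.

φM_n ≈ 1180 kN·m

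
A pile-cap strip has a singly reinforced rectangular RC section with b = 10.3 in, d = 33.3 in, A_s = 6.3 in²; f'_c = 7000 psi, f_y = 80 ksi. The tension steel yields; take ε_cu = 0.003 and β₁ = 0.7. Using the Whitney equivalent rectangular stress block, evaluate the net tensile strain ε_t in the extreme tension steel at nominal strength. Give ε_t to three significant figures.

a = A_s f_y/(0.85 f'_c b) = 8.224 in.
β₁ = 0.7, so c = a/β₁ = 8.224/0.7 = 11.749 in.
From the linear strain diagram with ε_cu = 0.003: ε_t = 0.003 (d − c)/c = 0.003 × (33.3 − 11.749)/11.749 = 0.00550.
Since ε_t ≥ 0.005, the section is tension-controlled.

ε_t ≈ 0.00550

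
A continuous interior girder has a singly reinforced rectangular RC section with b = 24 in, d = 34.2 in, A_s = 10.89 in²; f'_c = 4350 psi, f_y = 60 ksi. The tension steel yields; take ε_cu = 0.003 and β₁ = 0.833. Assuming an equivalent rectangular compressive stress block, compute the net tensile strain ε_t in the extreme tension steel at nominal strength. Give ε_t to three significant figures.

a = A_s f_y/(0.85 f'_c b) = 7.363 in.
β₁ = 0.833, so c = a/β₁ = 7.363/0.833 = 8.839 in.
From the linear strain diagram with ε_cu = 0.003: ε_t = 0.003 (d − c)/c = 0.003 × (34.2 − 8.839)/8.839 = 0.00861.
Since ε_t ≥ 0.005, the section is tension-controlled.

ε_t ≈ 0.00861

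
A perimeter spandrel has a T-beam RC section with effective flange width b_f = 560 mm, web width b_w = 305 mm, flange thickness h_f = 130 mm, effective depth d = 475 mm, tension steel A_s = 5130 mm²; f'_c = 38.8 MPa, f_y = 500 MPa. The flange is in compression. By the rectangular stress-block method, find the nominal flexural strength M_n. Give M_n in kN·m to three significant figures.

Tension: T = A_s f_y = 5130 × 500 = 2565000 N.
Try a within the flange: a = T/(0.85 f'_c b_f) = 2565000/(0.85 × 38.8 × 560) = 138.88 mm.
a = 138.88 > h_f = 130 mm: the block extends into the web. Split into flange-overhang and web parts.
C_f = 0.85 f'_c (b_f − b_w) h_f = 0.85 × 38.8 × (560 − 305) × 130 = 1093287 N.
Remaining web compression depth: a_w = (T − C_f)/(0.85 f'_c b_w) = (2565000 − 1093287)/(0.85 × 38.8 × 305) = 146.31 mm.
M_n = C_f(d − h_f/2) + (T − C_f)(d − a_w/2) = 1093287 × (475 − 65) + 1471713 × (475 − 73.155) = 448.25 + 591.40 = 1039.65 × 10⁶ N·mm.
M_n = 1039.65 kN·m.

M_n ≈ 1040 kN·m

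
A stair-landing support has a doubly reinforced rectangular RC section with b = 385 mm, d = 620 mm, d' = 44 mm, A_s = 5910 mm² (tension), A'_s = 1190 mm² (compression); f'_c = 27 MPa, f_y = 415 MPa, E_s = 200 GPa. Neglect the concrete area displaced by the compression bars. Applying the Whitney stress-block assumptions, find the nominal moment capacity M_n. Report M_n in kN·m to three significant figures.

M_n ≈ 1280 kN·m

Assume both tension and compression steel yield.
Net tension couple steel: A_s − A'_s = 4720 mm².
a = (A_s − A'_s) f_y / (0.85 f'_c b) = 1958800/(0.85 × 27 × 385) = 221.69 mm.
c = a/β₁ = 221.69/0.85 = 260.81 mm; ε'_s = 0.003(c − d')/c = 0.0025 ≥ f_y/E_s = 0.0021, so compression steel does yield.
M_n = (A_s − A'_s) f_y (d − a/2) + A'_s f_y (d − d') = [1958800 × (620 − 110.845) + 493850 × (620 − 44)] × 10⁻⁶ = 997.33 + 284.46 = 1281.79 kN·m.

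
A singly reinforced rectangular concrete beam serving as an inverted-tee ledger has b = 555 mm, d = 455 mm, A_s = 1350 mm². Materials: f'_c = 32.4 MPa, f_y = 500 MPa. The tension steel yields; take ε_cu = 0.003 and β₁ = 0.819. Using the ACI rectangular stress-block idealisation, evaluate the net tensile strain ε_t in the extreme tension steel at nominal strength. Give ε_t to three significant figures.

ε_t ≈ 0.0223

a = A_s f_y/(0.85 f'_c b) = 44.16 mm.
β₁ = 0.819, so c = a/β₁ = 44.16/0.819 = 53.92 mm.
From the linear strain diagram with ε_cu = 0.003: ε_t = 0.003 (d − c)/c = 0.003 × (455 − 53.92)/53.92 = 0.0223.
Since ε_t ≥ 0.005, the section is tension-controlled.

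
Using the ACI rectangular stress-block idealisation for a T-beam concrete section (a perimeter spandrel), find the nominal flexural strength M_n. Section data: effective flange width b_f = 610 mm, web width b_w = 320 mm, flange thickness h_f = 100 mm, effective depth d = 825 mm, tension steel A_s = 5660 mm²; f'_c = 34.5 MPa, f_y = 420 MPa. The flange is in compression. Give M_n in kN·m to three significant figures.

Tension: T = A_s f_y = 5660 × 420 = 2377200 N.
Try a within the flange: a = T/(0.85 f'_c b_f) = 2377200/(0.85 × 34.5 × 610) = 132.89 mm.
a = 132.89 > h_f = 100 mm: the block extends into the web. Split into flange-overhang and web parts.
C_f = 0.85 f'_c (b_f − b_w) h_f = 0.85 × 34.5 × (610 − 320) × 100 = 850425 N.
Remaining web compression depth: a_w = (T − C_f)/(0.85 f'_c b_w) = (2377200 − 850425)/(0.85 × 34.5 × 320) = 162.70 mm.
M_n = C_f(d − h_f/2) + (T − C_f)(d − a_w/2) = 850425 × (825 − 50) + 1526775 × (825 − 81.35) = 659.08 + 1135.39 = 1794.47 × 10⁶ N·mm.
M_n = 1794.47 kN·m.

M_n ≈ 1790 kN·m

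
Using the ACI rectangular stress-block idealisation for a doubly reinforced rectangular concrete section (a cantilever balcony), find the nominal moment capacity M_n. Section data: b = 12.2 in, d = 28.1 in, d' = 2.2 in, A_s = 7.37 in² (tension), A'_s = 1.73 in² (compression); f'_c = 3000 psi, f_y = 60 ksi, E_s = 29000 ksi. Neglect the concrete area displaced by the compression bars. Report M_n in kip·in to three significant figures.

Assume both steels yield.
a = (A_s − A'_s) f_y/(0.85 f'_c b) = (7.37 − 1.73) × 60/(0.85 × 3 × 12.2) = 10.878 in.
c = a/β₁ = 10.878/0.85 = 12.798 in; ε'_s = 0.003(c − d')/c = 0.0025 ≥ ε_y = 0.0021, so the compression steel yields.
M_n = (A_s − A'_s) f_y (d − a/2) + A'_s f_y (d − d') = 338.4 × (28.1 − 5.439) + 103.8 × (28.1 − 2.2) = 7668.5 + 2688.4 = 10356.9 kip·in.

M_n ≈ 10400 kip·in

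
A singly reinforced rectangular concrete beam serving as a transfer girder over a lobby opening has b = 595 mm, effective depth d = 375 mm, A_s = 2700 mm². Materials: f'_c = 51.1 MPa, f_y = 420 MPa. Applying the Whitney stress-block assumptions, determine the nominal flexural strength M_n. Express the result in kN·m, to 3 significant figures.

M_n ≈ 400 kN·m

T = A_s f_y = 2700 × 420 = 1134000 N = 1134 kN.
From C = T: a = T/(0.85 f'_c b) = 1134000/(0.85 × 51.1 × 595) = 43.88 mm.
M_n = T(d − a/2) = 1134 kN × (375 − 21.94) mm = 400.37 kN·m.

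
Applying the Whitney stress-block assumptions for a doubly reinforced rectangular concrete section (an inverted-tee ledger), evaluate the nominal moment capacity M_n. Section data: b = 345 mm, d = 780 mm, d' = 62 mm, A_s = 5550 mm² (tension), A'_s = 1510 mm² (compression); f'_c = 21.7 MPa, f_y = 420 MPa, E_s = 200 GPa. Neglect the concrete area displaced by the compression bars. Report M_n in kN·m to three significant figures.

M_n ≈ 1550 kN·m

Assume both tension and compression steel yield.
Net tension couple steel: A_s − A'_s = 4040 mm².
a = (A_s − A'_s) f_y / (0.85 f'_c b) = 1696800/(0.85 × 21.7 × 345) = 266.64 mm.
c = a/β₁ = 266.64/0.85 = 313.69 mm; ε'_s = 0.003(c − d')/c = 0.0024 ≥ f_y/E_s = 0.0021, so compression steel does yield.
M_n = (A_s − A'_s) f_y (d − a/2) + A'_s f_y (d − d') = [1696800 × (780 − 133.32) + 634200 × (780 − 62)] × 10⁻⁶ = 1097.29 + 455.36 = 1552.65 kN·m.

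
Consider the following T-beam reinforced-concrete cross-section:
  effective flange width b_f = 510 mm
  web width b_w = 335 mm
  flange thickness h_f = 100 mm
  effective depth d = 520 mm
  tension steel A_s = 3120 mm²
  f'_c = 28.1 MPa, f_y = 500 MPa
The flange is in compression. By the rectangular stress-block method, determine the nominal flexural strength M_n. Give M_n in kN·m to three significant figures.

Tension: T = A_s f_y = 3120 × 500 = 1560000 N.
Try a within the flange: a = T/(0.85 f'_c b_f) = 1560000/(0.85 × 28.1 × 510) = 128.06 mm.
a = 128.06 > h_f = 100 mm: the block extends into the web. Split into flange-overhang and web parts.
C_f = 0.85 f'_c (b_f − b_w) h_f = 0.85 × 28.1 × (510 − 335) × 100 = 417988 N.
Remaining web compression depth: a_w = (T − C_f)/(0.85 f'_c b_w) = (1560000 − 417988)/(0.85 × 28.1 × 335) = 142.73 mm.
M_n = C_f(d − h_f/2) + (T − C_f)(d − a_w/2) = 417988 × (520 − 50) + 1142012 × (520 − 71.365) = 196.45 + 512.35 = 708.80 × 10⁶ N·mm.
M_n = 708.80 kN·m.

M_n ≈ 709 kN·m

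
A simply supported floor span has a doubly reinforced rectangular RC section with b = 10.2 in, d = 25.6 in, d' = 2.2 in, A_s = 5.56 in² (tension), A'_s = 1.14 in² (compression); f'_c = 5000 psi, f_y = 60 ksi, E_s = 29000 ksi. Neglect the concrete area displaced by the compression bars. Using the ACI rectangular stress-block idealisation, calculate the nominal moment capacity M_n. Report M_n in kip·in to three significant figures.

M_n ≈ 7580 kip·in

Assume both steels yield.
a = (A_s − A'_s) f_y/(0.85 f'_c b) = (5.56 − 1.14) × 60/(0.85 × 5 × 10.2) = 6.118 in.
c = a/β₁ = 6.118/0.8 = 7.648 in; ε'_s = 0.003(c − d')/c = 0.0021 ≥ ε_y = 0.0021, so the compression steel yields.
M_n = (A_s − A'_s) f_y (d − a/2) + A'_s f_y (d − d') = 265.2 × (25.6 − 3.059) + 68.4 × (25.6 − 2.2) = 5977.9 + 1600.6 = 7578.5 kip·in.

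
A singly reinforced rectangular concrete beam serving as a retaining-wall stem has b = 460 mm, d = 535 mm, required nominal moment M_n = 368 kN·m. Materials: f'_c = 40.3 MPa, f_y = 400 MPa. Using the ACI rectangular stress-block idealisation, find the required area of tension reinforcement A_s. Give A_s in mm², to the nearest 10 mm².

With M_n = 0.85 f'_c a b (d − a/2), solve the quadratic for a:
a = d − √(d² − 2M_n/(0.85 f'_c b)) = 535 − √(535² − 2 × 368×10⁶/(0.85 × 40.3 × 460)) = 45.60 mm.
A_s = 0.85 f'_c a b / f_y = 0.85 × 40.3 × 45.60 × 460 / 400 = 1796.3 mm².

A_s ≈ 1800 mm²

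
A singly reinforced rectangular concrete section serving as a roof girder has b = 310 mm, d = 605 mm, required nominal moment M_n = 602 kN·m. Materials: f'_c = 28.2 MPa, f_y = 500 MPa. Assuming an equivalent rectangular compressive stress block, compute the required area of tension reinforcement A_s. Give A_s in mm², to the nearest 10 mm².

A_s ≈ 2280 mm²

With M_n = 0.85 f'_c a b (d − a/2), solve the quadratic for a:
a = d − √(d² − 2M_n/(0.85 f'_c b)) = 605 − √(605² − 2 × 602×10⁶/(0.85 × 28.2 × 310)) = 153.34 mm.
A_s = 0.85 f'_c a b / f_y = 0.85 × 28.2 × 153.34 × 310 / 500 = 2278.8 mm².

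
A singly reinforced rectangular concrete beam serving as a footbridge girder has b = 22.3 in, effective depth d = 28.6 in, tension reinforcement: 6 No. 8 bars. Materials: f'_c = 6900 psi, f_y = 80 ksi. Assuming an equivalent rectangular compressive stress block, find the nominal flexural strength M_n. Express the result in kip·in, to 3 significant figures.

M_n ≈ 10300 kip·in

A_s = 6 × 0.79 = 4.74 in².
T = A_s f_y = 4.74 × 80 = 379.2 kips.
a = T/(0.85 f'_c b) = 379.2/(0.85 × 6.9 × 22.3) = 2.899 in.
M_n = T(d − a/2) = 379.2 × (28.6 − 1.4495) = 10295.5 kip·in.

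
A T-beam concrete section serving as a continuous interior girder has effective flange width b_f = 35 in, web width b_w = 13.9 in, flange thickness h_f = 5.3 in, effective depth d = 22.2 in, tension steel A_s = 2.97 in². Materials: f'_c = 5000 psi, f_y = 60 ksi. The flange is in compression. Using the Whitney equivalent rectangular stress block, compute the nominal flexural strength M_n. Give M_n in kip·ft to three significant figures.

Tension: T = A_s f_y = 2.97 × 60 = 178.2 kips.
Try a within the flange: a = T/(0.85 f'_c b_f) = 178.2/(0.85 × 5 × 35) = 1.198 in.
Since a = 1.198 ≤ h_f = 5.3 in, the stress block lies entirely in the flange; analyse as a rectangular beam of width b_f.
M_n = T(d − a/2) = 178.2 × (22.2 − 0.599) = 3849.3 kip·in.
M_n = 3849.3/12 = 320.78 kip·ft.

M_n ≈ 321 kip·ft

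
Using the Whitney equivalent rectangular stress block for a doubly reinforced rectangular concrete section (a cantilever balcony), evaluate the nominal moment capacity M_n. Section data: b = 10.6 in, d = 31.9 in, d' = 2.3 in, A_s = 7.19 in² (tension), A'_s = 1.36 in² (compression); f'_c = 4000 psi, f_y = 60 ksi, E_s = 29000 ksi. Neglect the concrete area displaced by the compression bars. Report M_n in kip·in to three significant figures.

M_n ≈ 11900 kip·in

Assume both steels yield.
a = (A_s − A'_s) f_y/(0.85 f'_c b) = (7.19 − 1.36) × 60/(0.85 × 4 × 10.6) = 9.706 in.
c = a/β₁ = 9.706/0.85 = 11.419 in; ε'_s = 0.003(c − d')/c = 0.0024 ≥ ε_y = 0.0021, so the compression steel yields.
M_n = (A_s − A'_s) f_y (d − a/2) + A'_s f_y (d − d') = 349.8 × (31.9 − 4.853) + 81.6 × (31.9 − 2.3) = 9461.0 + 2415.4 = 11876.4 kip·in.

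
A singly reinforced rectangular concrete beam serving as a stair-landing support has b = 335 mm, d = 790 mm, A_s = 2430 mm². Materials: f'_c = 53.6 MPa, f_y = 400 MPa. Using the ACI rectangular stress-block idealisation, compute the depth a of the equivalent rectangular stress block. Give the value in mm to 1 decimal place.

T = A_s f_y = 2430 × 400 = 972000 N = 972 kN.
Setting C = 0.85 f'_c a b equal to T: a = 972000/(0.85 × 53.6 × 335) = 63.7 mm.

a ≈ 63.7 mm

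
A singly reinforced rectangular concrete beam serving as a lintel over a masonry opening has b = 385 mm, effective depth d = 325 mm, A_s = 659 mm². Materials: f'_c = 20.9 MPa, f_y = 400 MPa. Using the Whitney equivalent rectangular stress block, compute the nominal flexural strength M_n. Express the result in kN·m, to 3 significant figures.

M_n ≈ 80.6 kN·m

T = A_s f_y = 659 × 400 = 263600 N = 263.6 kN.
From C = T: a = T/(0.85 f'_c b) = 263600/(0.85 × 20.9 × 385) = 38.54 mm.
M_n = T(d − a/2) = 263.6 kN × (325 − 19.27) mm = 80.59 kN·m.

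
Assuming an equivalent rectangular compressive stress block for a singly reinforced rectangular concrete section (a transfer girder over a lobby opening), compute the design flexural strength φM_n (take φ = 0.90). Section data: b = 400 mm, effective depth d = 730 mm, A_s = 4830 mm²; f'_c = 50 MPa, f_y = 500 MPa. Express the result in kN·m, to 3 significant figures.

φM_n ≈ 1430 kN·m

T = A_s f_y = 4830 × 500 = 2415000 N = 2415 kN.
From C = T: a = T/(0.85 f'_c b) = 2415000/(0.85 × 50 × 400) = 142.06 mm.
M_n = T(d − a/2) = 2415 kN × (730 − 71.03) mm = 1591.41 kN·m.
φM_n = 0.90 × 1591.41 = 1432.27 kN·m.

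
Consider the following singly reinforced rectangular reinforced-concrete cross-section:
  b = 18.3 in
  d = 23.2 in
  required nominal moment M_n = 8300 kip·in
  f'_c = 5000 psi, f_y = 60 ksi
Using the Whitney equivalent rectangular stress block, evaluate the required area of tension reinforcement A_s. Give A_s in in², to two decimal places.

A_s ≈ 6.71 in²

From M_n = 0.85 f'_c a b (d − a/2):
a = d − √(d² − 2M_n/(0.85 f'_c b)) = 23.2 − √(23.2² − 2 × 8300/(0.85 × 5 × 18.3)) = 5.178 in.
A_s = 0.85 f'_c a b / f_y = 0.85 × 5 × 5.178 × 18.3 / 60 = 6.712 in².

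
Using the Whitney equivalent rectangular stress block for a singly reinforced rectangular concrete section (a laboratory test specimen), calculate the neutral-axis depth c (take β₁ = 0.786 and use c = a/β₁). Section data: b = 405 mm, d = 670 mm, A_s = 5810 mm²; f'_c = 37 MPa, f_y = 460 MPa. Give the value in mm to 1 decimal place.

T = A_s f_y = 5810 × 460 = 2672600 N = 2672.6 kN.
Setting C = 0.85 f'_c a b equal to T: a = 2672600/(0.85 × 37 × 405) = 209.826 mm.
With β₁ = 0.786, c = a/β₁ = 209.826/0.786 = 267.0 mm.

c ≈ 267.0 mm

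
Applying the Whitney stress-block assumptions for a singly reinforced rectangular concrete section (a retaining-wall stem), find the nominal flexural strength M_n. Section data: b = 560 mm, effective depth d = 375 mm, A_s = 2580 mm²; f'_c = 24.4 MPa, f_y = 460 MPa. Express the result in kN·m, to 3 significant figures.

M_n ≈ 384 kN·m

T = A_s f_y = 2580 × 460 = 1186800 N = 1186.8 kN.
From C = T: a = T/(0.85 f'_c b) = 1186800/(0.85 × 24.4 × 560) = 102.18 mm.
M_n = T(d − a/2) = 1186.8 kN × (375 − 51.09) mm = 384.42 kN·m.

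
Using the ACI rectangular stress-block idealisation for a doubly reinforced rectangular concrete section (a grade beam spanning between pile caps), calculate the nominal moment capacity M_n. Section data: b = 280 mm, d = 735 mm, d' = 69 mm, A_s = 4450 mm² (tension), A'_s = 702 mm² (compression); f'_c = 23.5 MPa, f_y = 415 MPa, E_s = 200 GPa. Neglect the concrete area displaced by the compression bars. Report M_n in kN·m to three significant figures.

M_n ≈ 1120 kN·m

Assume both tension and compression steel yield.
Net tension couple steel: A_s − A'_s = 3748 mm².
a = (A_s − A'_s) f_y / (0.85 f'_c b) = 1555420/(0.85 × 23.5 × 280) = 278.10 mm.
c = a/β₁ = 278.10/0.85 = 327.18 mm; ε'_s = 0.003(c − d')/c = 0.0024 ≥ f_y/E_s = 0.0021, so compression steel does yield.
M_n = (A_s − A'_s) f_y (d − a/2) + A'_s f_y (d − d') = [1555420 × (735 − 139.05) + 291330 × (735 − 69)] × 10⁻⁶ = 926.95 + 194.03 = 1120.98 kN·m.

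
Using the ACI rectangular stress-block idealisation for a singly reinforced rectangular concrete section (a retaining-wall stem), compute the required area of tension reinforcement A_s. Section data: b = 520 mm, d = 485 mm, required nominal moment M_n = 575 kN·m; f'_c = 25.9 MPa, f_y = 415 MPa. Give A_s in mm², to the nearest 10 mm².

With M_n = 0.85 f'_c a b (d − a/2), solve the quadratic for a:
a = d − √(d² − 2M_n/(0.85 f'_c b)) = 485 − √(485² − 2 × 575×10⁶/(0.85 × 25.9 × 520)) = 117.89 mm.
A_s = 0.85 f'_c a b / f_y = 0.85 × 25.9 × 117.89 × 520 / 415 = 3252.0 mm².

A_s ≈ 3250 mm²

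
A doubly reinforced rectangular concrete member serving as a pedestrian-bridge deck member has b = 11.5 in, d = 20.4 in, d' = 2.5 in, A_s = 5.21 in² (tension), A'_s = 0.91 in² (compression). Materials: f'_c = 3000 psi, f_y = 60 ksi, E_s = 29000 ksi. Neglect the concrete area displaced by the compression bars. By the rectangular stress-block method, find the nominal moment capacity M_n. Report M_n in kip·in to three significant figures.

Assume both steels yield.
a = (A_s − A'_s) f_y/(0.85 f'_c b) = (5.21 − 0.91) × 60/(0.85 × 3 × 11.5) = 8.798 in.
c = a/β₁ = 8.798/0.85 = 10.351 in; ε'_s = 0.003(c − d')/c = 0.0023 ≥ ε_y = 0.0021, so the compression steel yields.
M_n = (A_s − A'_s) f_y (d − a/2) + A'_s f_y (d − d') = 258 × (20.4 − 4.399) + 54.6 × (20.4 − 2.5) = 4128.3 + 977.3 = 5105.6 kip·in.

M_n ≈ 5110 kip·in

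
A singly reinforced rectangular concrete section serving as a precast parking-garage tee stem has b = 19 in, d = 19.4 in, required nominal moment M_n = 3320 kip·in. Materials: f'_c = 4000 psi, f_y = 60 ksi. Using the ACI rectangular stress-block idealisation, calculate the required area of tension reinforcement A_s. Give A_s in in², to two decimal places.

From M_n = 0.85 f'_c a b (d − a/2):
a = d − √(d² − 2M_n/(0.85 f'_c b)) = 19.4 − √(19.4² − 2 × 3320/(0.85 × 4 × 19)) = 2.860 in.
A_s = 0.85 f'_c a b / f_y = 0.85 × 4 × 2.860 × 19 / 60 = 3.079 in².

A_s ≈ 3.08 in²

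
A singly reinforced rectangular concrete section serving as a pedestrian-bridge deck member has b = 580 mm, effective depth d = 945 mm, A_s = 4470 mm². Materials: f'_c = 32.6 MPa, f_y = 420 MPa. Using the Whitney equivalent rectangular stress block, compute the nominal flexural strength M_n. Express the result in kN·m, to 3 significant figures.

M_n ≈ 1660 kN·m

T = A_s f_y = 4470 × 420 = 1877400 N = 1877.4 kN.
From C = T: a = T/(0.85 f'_c b) = 1877400/(0.85 × 32.6 × 580) = 116.81 mm.
M_n = T(d − a/2) = 1877.4 kN × (945 − 58.405) mm = 1664.49 kN·m.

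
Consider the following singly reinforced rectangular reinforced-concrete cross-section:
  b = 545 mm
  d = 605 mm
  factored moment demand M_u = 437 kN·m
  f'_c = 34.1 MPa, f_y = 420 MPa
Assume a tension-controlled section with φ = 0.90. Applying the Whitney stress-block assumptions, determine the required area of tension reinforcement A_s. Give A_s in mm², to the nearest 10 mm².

M_n = M_u/φ = 437/0.90 = 485.556 kN·m.
With M_n = 0.85 f'_c a b (d − a/2), solve the quadratic for a:
a = d − √(d² − 2M_n/(0.85 f'_c b)) = 605 − √(605² − 2 × 485.556×10⁶/(0.85 × 34.1 × 545)) = 53.14 mm.
A_s = 0.85 f'_c a b / f_y = 0.85 × 34.1 × 53.14 × 545 / 420 = 1998.7 mm².

A_s ≈ 2000 mm²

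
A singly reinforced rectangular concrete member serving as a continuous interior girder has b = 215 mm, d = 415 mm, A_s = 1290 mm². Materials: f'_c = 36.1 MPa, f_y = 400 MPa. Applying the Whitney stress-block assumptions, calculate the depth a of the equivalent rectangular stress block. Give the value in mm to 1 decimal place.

a ≈ 78.2 mm

T = A_s f_y = 1290 × 400 = 516000 N = 516 kN.
Setting C = 0.85 f'_c a b equal to T: a = 516000/(0.85 × 36.1 × 215) = 78.2 mm.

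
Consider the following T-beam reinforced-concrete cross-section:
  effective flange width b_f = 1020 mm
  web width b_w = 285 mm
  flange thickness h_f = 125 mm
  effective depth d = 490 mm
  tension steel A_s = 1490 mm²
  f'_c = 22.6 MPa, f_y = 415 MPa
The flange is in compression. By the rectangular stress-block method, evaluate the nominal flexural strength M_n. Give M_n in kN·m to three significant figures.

M_n ≈ 293 kN·m

Tension: T = A_s f_y = 1490 × 415 = 618350 N.
Try a within the flange: a = T/(0.85 f'_c b_f) = 618350/(0.85 × 22.6 × 1020) = 31.56 mm.
Since a = 31.56 ≤ h_f = 125 mm, the stress block lies entirely in the flange; analyse as a rectangular beam of width b_f.
M_n = T(d − a/2) = 618350 × (490 − 15.78) = 293.23 × 10⁶ N·mm.
M_n = 293.23 kN·m.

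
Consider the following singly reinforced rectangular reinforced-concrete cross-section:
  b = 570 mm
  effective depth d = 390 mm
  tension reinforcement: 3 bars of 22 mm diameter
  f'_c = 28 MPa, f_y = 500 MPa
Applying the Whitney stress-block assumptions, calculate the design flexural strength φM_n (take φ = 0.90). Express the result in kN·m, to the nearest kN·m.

φM_n ≈ 189 kN·m

A_s = 3 × 380 = 1140 mm².
T = A_s f_y = 1140 × 500 = 570000 N = 570 kN.
From C = T: a = T/(0.85 f'_c b) = 570000/(0.85 × 28 × 570) = 42.02 mm.
M_n = T(d − a/2) = 570 kN × (390 − 21.01) mm = 210.32 kN·m.
φM_n = 0.90 × 210.32 = 189.29 kN·m.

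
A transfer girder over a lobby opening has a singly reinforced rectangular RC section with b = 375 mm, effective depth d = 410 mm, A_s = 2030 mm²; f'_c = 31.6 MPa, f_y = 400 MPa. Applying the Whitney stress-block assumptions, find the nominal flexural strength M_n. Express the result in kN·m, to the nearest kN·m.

M_n ≈ 300 kN·m

T = A_s f_y = 2030 × 400 = 812000 N = 812 kN.
From C = T: a = T/(0.85 f'_c b) = 812000/(0.85 × 31.6 × 375) = 80.62 mm.
M_n = T(d − a/2) = 812 kN × (410 − 40.31) mm = 300.19 kN·m.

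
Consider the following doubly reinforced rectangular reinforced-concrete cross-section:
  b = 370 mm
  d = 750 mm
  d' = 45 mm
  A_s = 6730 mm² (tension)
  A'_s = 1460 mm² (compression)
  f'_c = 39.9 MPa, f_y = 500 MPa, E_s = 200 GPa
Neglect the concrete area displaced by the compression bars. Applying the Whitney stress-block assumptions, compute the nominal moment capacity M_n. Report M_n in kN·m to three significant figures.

M_n ≈ 2210 kN·m

Assume both tension and compression steel yield.
Net tension couple steel: A_s − A'_s = 5270 mm².
a = (A_s − A'_s) f_y / (0.85 f'_c b) = 2635000/(0.85 × 39.9 × 370) = 209.98 mm.
c = a/β₁ = 209.98/0.765 = 274.48 mm; ε'_s = 0.003(c − d')/c = 0.0025 ≥ f_y/E_s = 0.0025, so compression steel does yield.
M_n = (A_s − A'_s) f_y (d − a/2) + A'_s f_y (d − d') = [2635000 × (750 − 104.99) + 730000 × (750 − 45)] × 10⁻⁶ = 1699.60 + 514.65 = 2214.25 kN·m.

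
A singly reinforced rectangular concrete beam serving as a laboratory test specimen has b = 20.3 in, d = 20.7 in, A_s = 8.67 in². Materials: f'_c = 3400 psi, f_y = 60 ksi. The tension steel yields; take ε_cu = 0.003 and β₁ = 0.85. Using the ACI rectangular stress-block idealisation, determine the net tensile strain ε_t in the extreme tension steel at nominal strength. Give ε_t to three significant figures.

a = A_s f_y/(0.85 f'_c b) = 8.867 in.
β₁ = 0.85, so c = a/β₁ = 8.867/0.85 = 10.432 in.
From the linear strain diagram with ε_cu = 0.003: ε_t = 0.003 (d − c)/c = 0.003 × (20.7 − 10.432)/10.432 = 0.00295.
ε_t < 0.004 — the section is over-reinforced for flexure under ACI limits.

ε_t ≈ 0.00295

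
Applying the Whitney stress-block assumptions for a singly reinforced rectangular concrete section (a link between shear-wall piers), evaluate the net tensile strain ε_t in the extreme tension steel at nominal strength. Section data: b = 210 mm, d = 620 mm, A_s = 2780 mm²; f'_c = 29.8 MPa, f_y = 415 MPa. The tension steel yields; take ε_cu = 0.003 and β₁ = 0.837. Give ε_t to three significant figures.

ε_t ≈ 0.00418

a = A_s f_y/(0.85 f'_c b) = 216.89 mm.
β₁ = 0.837, so c = a/β₁ = 216.89/0.837 = 259.13 mm.
From the linear strain diagram with ε_cu = 0.003: ε_t = 0.003 (d − c)/c = 0.003 × (620 − 259.13)/259.13 = 0.00418.
ε_t is between 0.004 and 0.005 — transition zone.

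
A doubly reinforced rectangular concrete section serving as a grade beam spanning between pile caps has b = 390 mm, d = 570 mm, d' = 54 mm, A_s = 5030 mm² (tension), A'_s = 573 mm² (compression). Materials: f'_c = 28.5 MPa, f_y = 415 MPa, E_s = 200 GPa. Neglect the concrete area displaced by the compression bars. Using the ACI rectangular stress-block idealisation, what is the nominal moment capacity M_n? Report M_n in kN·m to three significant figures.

M_n ≈ 996 kN·m

Assume both tension and compression steel yield.
Net tension couple steel: A_s − A'_s = 4457 mm².
a = (A_s − A'_s) f_y / (0.85 f'_c b) = 1849655/(0.85 × 28.5 × 390) = 195.78 mm.
c = a/β₁ = 195.78/0.846 = 231.42 mm; ε'_s = 0.003(c − d')/c = 0.0023 ≥ f_y/E_s = 0.0021, so compression steel does yield.
M_n = (A_s − A'_s) f_y (d − a/2) + A'_s f_y (d − d') = [1849655 × (570 − 97.89) + 237795 × (570 − 54)] × 10⁻⁶ = 873.24 + 122.70 = 995.94 kN·m.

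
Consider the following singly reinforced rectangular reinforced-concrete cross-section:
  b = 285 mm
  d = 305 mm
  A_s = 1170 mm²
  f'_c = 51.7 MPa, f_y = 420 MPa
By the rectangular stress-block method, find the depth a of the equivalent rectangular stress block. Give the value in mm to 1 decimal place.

a ≈ 39.2 mm

T = A_s f_y = 1170 × 420 = 491400 N = 491.4 kN.
Setting C = 0.85 f'_c a b equal to T: a = 491400/(0.85 × 51.7 × 285) = 39.2 mm.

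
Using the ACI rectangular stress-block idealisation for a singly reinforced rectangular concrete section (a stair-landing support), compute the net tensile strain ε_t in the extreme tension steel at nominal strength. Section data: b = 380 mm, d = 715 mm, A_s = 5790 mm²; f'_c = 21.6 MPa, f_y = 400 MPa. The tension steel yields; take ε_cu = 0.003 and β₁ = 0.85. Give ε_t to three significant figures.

a = A_s f_y/(0.85 f'_c b) = 331.96 mm.
β₁ = 0.85, so c = a/β₁ = 331.96/0.85 = 390.54 mm.
From the linear strain diagram with ε_cu = 0.003: ε_t = 0.003 (d − c)/c = 0.003 × (715 − 390.54)/390.54 = 0.00249.
ε_t < 0.004 — the section is over-reinforced for flexure under ACI limits.

ε_t ≈ 0.00249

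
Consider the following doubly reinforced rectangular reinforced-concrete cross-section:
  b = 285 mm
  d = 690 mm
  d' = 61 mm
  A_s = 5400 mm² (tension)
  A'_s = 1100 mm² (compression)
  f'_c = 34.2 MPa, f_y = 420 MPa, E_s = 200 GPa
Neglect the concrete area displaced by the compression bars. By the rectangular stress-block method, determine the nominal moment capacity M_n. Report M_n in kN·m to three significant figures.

Assume both tension and compression steel yield.
Net tension couple steel: A_s − A'_s = 4300 mm².
a = (A_s − A'_s) f_y / (0.85 f'_c b) = 1806000/(0.85 × 34.2 × 285) = 217.99 mm.
c = a/β₁ = 217.99/0.806 = 270.46 mm; ε'_s = 0.003(c − d')/c = 0.0023 ≥ f_y/E_s = 0.0021, so compression steel does yield.
M_n = (A_s − A'_s) f_y (d − a/2) + A'_s f_y (d − d') = [1806000 × (690 − 108.995) + 462000 × (690 − 61)] × 10⁻⁶ = 1049.30 + 290.60 = 1339.90 kN·m.

M_n ≈ 1340 kN·m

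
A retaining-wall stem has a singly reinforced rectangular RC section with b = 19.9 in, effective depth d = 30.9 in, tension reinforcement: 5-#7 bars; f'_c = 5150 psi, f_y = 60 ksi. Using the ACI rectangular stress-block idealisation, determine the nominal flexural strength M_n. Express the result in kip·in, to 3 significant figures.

A_s = 5 × 0.6 = 3 in².
T = A_s f_y = 3 × 60 = 180 kips.
a = T/(0.85 f'_c b) = 180/(0.85 × 5.15 × 19.9) = 2.066 in.
M_n = T(d − a/2) = 180 × (30.9 − 1.033) = 5376.1 kip·in.

M_n ≈ 5380 kip·in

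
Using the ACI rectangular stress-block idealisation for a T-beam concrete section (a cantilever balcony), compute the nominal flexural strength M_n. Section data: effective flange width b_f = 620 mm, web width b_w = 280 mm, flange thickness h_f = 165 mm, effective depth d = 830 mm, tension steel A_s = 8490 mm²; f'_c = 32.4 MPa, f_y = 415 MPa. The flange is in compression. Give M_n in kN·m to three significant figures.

Tension: T = A_s f_y = 8490 × 415 = 3523350 N.
Try a within the flange: a = T/(0.85 f'_c b_f) = 3523350/(0.85 × 32.4 × 620) = 206.35 mm.
a = 206.35 > h_f = 165 mm: the block extends into the web. Split into flange-overhang and web parts.
C_f = 0.85 f'_c (b_f − b_w) h_f = 0.85 × 32.4 × (620 − 280) × 165 = 1544994 N.
Remaining web compression depth: a_w = (T − C_f)/(0.85 f'_c b_w) = (3523350 − 1544994)/(0.85 × 32.4 × 280) = 256.56 mm.
M_n = C_f(d − h_f/2) + (T − C_f)(d − a_w/2) = 1544994 × (830 − 82.5) + 1978356 × (830 − 128.28) = 1154.88 + 1388.25 = 2543.13 × 10⁶ N·mm.
M_n = 2543.13 kN·m.

M_n ≈ 2540 kN·m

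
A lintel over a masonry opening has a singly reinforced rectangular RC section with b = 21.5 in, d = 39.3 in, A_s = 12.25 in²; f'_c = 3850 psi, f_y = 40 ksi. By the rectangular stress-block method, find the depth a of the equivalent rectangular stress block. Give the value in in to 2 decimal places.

a ≈ 6.96 in

T = A_s f_y = 12.25 × 40 = 490 kips.
a = T/(0.85 f'_c b) = 490/(0.85 × 3.85 × 21.5) = 6.96 in.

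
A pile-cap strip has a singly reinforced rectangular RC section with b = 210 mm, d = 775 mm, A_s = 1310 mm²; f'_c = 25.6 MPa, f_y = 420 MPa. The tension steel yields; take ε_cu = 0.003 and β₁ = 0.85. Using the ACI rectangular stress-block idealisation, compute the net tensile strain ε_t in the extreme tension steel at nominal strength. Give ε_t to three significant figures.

a = A_s f_y/(0.85 f'_c b) = 120.40 mm.
β₁ = 0.85, so c = a/β₁ = 120.40/0.85 = 141.65 mm.
From the linear strain diagram with ε_cu = 0.003: ε_t = 0.003 (d − c)/c = 0.003 × (775 − 141.65)/141.65 = 0.0134.
Since ε_t ≥ 0.005, the section is tension-controlled.

ε_t ≈ 0.0134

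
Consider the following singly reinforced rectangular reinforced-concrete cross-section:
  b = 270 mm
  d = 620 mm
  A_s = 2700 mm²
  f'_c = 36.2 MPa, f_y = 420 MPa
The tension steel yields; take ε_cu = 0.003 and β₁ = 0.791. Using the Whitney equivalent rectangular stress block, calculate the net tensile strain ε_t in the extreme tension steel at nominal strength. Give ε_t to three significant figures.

a = A_s f_y/(0.85 f'_c b) = 136.50 mm.
β₁ = 0.791, so c = a/β₁ = 136.50/0.791 = 172.57 mm.
From the linear strain diagram with ε_cu = 0.003: ε_t = 0.003 (d − c)/c = 0.003 × (620 − 172.57)/172.57 = 0.00778.
Since ε_t ≥ 0.005, the section is tension-controlled.

ε_t ≈ 0.00778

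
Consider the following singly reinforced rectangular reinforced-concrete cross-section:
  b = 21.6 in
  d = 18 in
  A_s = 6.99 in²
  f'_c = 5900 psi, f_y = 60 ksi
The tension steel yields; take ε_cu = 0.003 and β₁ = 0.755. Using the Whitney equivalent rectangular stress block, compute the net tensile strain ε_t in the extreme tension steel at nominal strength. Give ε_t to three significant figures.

a = A_s f_y/(0.85 f'_c b) = 3.872 in.
β₁ = 0.755, so c = a/β₁ = 3.872/0.755 = 5.128 in.
From the linear strain diagram with ε_cu = 0.003: ε_t = 0.003 (d − c)/c = 0.003 × (18 − 5.128)/5.128 = 0.00753.
Since ε_t ≥ 0.005, the section is tension-controlled.

ε_t ≈ 0.00753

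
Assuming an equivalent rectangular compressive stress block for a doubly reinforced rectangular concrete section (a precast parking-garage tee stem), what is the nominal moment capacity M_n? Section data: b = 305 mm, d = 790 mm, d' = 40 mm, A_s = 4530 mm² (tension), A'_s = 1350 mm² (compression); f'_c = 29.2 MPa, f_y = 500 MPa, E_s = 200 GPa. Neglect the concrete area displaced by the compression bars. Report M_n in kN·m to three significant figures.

M_n ≈ 1600 kN·m

Assume both tension and compression steel yield.
Net tension couple steel: A_s − A'_s = 3180 mm².
a = (A_s − A'_s) f_y / (0.85 f'_c b) = 1590000/(0.85 × 29.2 × 305) = 210.04 mm.
c = a/β₁ = 210.04/0.841 = 249.75 mm; ε'_s = 0.003(c − d')/c = 0.0025 ≥ f_y/E_s = 0.0025, so compression steel does yield.
M_n = (A_s − A'_s) f_y (d − a/2) + A'_s f_y (d − d') = [1590000 × (790 − 105.02) + 675000 × (790 − 40)] × 10⁻⁶ = 1089.12 + 506.25 = 1595.37 kN·m.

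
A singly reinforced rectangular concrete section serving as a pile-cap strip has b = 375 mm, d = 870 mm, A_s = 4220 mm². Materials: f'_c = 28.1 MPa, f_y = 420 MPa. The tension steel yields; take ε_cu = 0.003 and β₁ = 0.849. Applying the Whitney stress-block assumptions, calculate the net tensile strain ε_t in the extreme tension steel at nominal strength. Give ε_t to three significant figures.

a = A_s f_y/(0.85 f'_c b) = 197.88 mm.
β₁ = 0.849, so c = a/β₁ = 197.88/0.849 = 233.07 mm.
From the linear strain diagram with ε_cu = 0.003: ε_t = 0.003 (d − c)/c = 0.003 × (870 − 233.07)/233.07 = 0.00820.
Since ε_t ≥ 0.005, the section is tension-controlled.

ε_t ≈ 0.00820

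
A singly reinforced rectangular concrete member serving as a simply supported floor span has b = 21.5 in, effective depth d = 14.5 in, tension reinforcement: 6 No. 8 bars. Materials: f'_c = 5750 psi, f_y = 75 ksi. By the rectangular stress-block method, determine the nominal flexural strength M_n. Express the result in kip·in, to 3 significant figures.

A_s = 6 × 0.79 = 4.74 in².
T = A_s f_y = 4.74 × 75 = 355.5 kips.
a = T/(0.85 f'_c b) = 355.5/(0.85 × 5.75 × 21.5) = 3.383 in.
M_n = T(d − a/2) = 355.5 × (14.5 − 1.6915) = 4553.4 kip·in.

M_n ≈ 4550 kip·in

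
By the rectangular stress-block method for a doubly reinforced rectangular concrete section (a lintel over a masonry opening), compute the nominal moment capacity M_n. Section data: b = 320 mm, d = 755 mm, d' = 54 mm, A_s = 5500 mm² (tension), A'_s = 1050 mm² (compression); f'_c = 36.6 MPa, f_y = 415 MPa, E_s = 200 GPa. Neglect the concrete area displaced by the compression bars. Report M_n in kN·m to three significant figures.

M_n ≈ 1530 kN·m

Assume both tension and compression steel yield.
Net tension couple steel: A_s − A'_s = 4450 mm².
a = (A_s − A'_s) f_y / (0.85 f'_c b) = 1846750/(0.85 × 36.6 × 320) = 185.51 mm.
c = a/β₁ = 185.51/0.789 = 235.12 mm; ε'_s = 0.003(c − d')/c = 0.0023 ≥ f_y/E_s = 0.0021, so compression steel does yield.
M_n = (A_s − A'_s) f_y (d − a/2) + A'_s f_y (d − d') = [1846750 × (755 − 92.755) + 435750 × (755 − 54)] × 10⁻⁶ = 1223.00 + 305.46 = 1528.46 kN·m.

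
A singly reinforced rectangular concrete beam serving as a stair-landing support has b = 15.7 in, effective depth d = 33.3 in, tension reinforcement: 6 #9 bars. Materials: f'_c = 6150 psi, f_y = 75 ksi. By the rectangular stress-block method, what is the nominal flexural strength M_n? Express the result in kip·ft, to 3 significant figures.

A_s = 6 × 1 = 6 in².
T = A_s f_y = 6 × 75 = 450 kips.
a = T/(0.85 f'_c b) = 450/(0.85 × 6.15 × 15.7) = 5.483 in.
M_n = T(d − a/2) = 450 × (33.3 − 2.7415) = 13751.3 kip·in = 13751.3/12 = 1145.94 kip·ft.

M_n ≈ 1150 kip·ft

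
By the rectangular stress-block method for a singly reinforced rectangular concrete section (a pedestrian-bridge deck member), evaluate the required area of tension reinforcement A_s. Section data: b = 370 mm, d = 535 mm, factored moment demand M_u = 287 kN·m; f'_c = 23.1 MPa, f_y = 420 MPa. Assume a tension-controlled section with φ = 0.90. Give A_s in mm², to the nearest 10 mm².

A_s ≈ 1550 mm²

M_n = M_u/φ = 287/0.90 = 318.889 kN·m.
With M_n = 0.85 f'_c a b (d − a/2), solve the quadratic for a:
a = d − √(d² − 2M_n/(0.85 f'_c b)) = 535 − √(535² − 2 × 318.889×10⁶/(0.85 × 23.1 × 370)) = 89.54 mm.
A_s = 0.85 f'_c a b / f_y = 0.85 × 23.1 × 89.54 × 370 / 420 = 1548.8 mm².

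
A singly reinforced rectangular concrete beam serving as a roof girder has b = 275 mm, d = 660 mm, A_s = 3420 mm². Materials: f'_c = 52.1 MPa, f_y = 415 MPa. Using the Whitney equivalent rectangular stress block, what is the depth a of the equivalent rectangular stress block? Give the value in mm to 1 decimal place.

T = A_s f_y = 3420 × 415 = 1419300 N = 1419.3 kN.
Setting C = 0.85 f'_c a b equal to T: a = 1419300/(0.85 × 52.1 × 275) = 116.5 mm.

a ≈ 116.5 mm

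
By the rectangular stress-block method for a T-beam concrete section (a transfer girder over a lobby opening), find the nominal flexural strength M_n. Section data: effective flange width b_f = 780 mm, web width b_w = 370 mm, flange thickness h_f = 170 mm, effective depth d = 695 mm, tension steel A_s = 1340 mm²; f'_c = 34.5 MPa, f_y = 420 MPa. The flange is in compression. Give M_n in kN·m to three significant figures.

Tension: T = A_s f_y = 1340 × 420 = 562800 N.
Try a within the flange: a = T/(0.85 f'_c b_f) = 562800/(0.85 × 34.5 × 780) = 24.60 mm.
Since a = 24.60 ≤ h_f = 170 mm, the stress block lies entirely in the flange; analyse as a rectangular beam of width b_f.
M_n = T(d − a/2) = 562800 × (695 − 12.3) = 384.22 × 10⁶ N·mm.
M_n = 384.22 kN·m.

M_n ≈ 384 kN·m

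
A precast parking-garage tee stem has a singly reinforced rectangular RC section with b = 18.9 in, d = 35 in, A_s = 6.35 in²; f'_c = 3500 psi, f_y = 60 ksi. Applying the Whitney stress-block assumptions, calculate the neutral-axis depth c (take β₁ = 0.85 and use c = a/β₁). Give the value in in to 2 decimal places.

c ≈ 7.97 in

T = A_s f_y = 6.35 × 60 = 381 kips.
a = T/(0.85 f'_c b) = 381/(0.85 × 3.5 × 18.9) = 6.7760 in.
With β₁ = 0.85, c = a/β₁ = 6.7760/0.85 = 7.97 in.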